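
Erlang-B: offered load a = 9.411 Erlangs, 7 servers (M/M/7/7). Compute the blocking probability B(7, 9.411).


B(c,a) = (a^c/c!) / Σ_{k=0}^{c} a^k/k!
a^7/7! = 1297.238644
Σ terms (k=0..7): 1.00000 + 9.41100 + 44.28346 + 138.91722 + 326.83748 + 615.17350 + 964.89964 + 1297.23864 = 3397.760941
B = 1297.238644/3397.760941 = 0.381792

Final: 0.381792


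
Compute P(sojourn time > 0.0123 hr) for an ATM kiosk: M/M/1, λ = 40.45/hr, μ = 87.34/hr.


W ~ Exponential(μ−λ) for M/M/1.
μ − λ = 87.34 − 40.45 = 46.8900
P(W > t) = e^{−(μ−λ)t} = e^{−0.5767} = 0.561723

Final: 0.561723


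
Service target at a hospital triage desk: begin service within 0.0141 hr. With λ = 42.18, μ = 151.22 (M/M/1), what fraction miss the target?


ρ = 42.18/151.22 = 0.2789
P(Wq > t) = ρ·e^{−(μ−λ)t} = 0.2789·e^{−1.5375}
= 0.2789·0.214925 = 0.059949

Final: 0.059949


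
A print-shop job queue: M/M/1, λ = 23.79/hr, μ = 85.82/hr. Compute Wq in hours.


ρ = 23.79/85.82 = 0.2772
Wq = ρ/(μ−λ) = 0.2772/(85.82 − 23.79) = 0.2772/62.03 = 0.004469 hr

Final: 0.004469 hr


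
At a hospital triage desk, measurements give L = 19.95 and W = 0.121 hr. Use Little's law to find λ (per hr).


λ = L/W = 19.95/0.121 = 164.8760 /hr

Final: 164.8760 /hr


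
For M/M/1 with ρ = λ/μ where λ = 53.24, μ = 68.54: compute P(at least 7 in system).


ρ = 53.24/68.54 = 0.7768
P(N ≥ n) = ρ^n = 0.7768^7 = 0.170631

Final: 0.170631


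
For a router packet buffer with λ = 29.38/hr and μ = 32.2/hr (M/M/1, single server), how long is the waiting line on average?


ρ = 29.38/32.2 = 0.9124
Lq = ρ²/(1−ρ) = 0.8325/0.08758 = 9.5060

Final: 9.5060


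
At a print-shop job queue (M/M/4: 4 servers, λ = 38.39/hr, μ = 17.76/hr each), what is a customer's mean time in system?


a = 2.1616; ρ = 0.5404; P₀ = 0.109164
Lq = P₀·a^c·ρ/(c!(1−ρ)²) = 0.25405
Wq = Lq/λ = 0.25405/38.39 = 0.006618 hr
W = Wq + 1/μ = 0.006618 + 0.05631 = 0.06292 hr

Final: 0.06292 hr


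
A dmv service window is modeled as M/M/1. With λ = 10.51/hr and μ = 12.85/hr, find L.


ρ = λ/μ = 10.51/12.85 = 0.8179
L = ρ/(1−ρ) = 0.8179/(1 − 0.8179) = 0.8179/0.1821 = 4.4915

Final: 4.4915


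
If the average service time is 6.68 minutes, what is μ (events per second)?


μ = 1/(service time) in consistent units.
1 second = 0.0166667 min, so μ = 0.0166667/6.68 = 0.002495 per second

Final: 0.002495 /sec


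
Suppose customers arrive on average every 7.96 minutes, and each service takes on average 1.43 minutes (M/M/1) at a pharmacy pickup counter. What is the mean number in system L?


λ = 60/7.96 = 7.5377 /hr
μ = 60/1.43 = 41.9580 /hr
ρ = λ/μ = 7.5377/41.9580 = 0.1796
L = ρ/(1−ρ) = 0.1796/0.8204 = 0.2190

Final: 0.2190


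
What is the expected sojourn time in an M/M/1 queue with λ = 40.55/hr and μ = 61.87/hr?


W = 1/(μ−λ) = 1/(61.87 − 40.55) = 1/21.32 = 0.04690 hr

Final: 0.04690 hr


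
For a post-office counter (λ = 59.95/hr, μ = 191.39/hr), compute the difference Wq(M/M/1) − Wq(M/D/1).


ρ = 59.95/191.39 = 0.3132
Wq(M/M/1) = ρ/(μ−λ) = 0.3132/131.44 = 0.002383 hr
Wq(M/D/1) = ρ/(2(μ−λ)) = 0.001192 hr
Savings = 0.002383 − 0.001192 = 0.001192 hr

Final: 0.001192 hr


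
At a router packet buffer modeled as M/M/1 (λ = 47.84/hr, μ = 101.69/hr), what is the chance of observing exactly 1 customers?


ρ = 47.84/101.69 = 0.4704
P_n = (1−ρ)·ρ^n = (1 − 0.4704)·0.4704^1 = 0.5296·0.470449 = 0.249127

Final: 0.249127


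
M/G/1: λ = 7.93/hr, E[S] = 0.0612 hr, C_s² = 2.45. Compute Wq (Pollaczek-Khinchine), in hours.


ρ = λ·E[S] = 7.93·0.0612 = 0.4853
E[S²] = E[S]²(1+C_s²) = 0.0612²·(1+2.45) = 0.012922
Wq = λ·E[S²]/(2(1−ρ)) = 7.93·0.012922/(2·0.5147) = 0.09955 hr

Final: 0.09955 hr


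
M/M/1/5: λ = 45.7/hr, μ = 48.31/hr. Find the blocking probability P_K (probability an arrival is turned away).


ρ = λ/μ = 45.7/48.31 = 0.9460
P_K = (1−ρ)ρ^K/(1−ρ^(K+1)) = (0.05403·0.757523)/(1 − 0.716597)
= 0.040926/0.283403 = 0.144409

Final: 0.144409


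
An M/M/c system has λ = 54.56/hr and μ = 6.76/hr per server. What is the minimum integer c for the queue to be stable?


Stability requires cμ > λ ⇔ c > λ/μ.
λ/μ = 54.56/6.76 = 8.0710
Minimum integer c = ⌊8.0710⌋ + 1 = 9
Check: 9·6.76 = 60.84 > 54.56, while 8·6.76 = 54.08 ≤ 54.56

Final: 9 servers


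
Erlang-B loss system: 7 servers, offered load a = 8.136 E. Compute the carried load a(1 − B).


B(7,8.136) = 0.315786 (Erlang-B)
Carried load = a(1 − B) = 8.136·(1 − 0.315786) = 8.136·0.684214 = 5.5668 E

Final: 5.5668 Erlangs


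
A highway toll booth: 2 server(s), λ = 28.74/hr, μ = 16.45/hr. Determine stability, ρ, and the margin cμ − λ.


Total capacity cμ = 2·16.45 = 32.90/hr
ρ = λ/(cμ) = 28.74/32.90 = 0.8736
Stable ⇔ ρ < 1: YES
Spare capacity = cμ − λ = 32.90 − 28.74 = 4.16/hr

Final: ρ = 0.8736; stable; margin = 4.16/hr


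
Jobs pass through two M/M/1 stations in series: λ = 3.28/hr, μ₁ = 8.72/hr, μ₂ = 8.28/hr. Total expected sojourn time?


Each node sees arrival rate λ = 3.28/hr (tandem ⇒ throughput preserved).
W₁ = 1/(μ₁−λ) = 1/(8.72−3.28) = 0.18382 hr
W₂ = 1/(μ₂−λ) = 1/(8.28−3.28) = 0.20000 hr
W_total = W₁ + W₂ = 0.18382 + 0.20000 = 0.38382 hr

Final: 0.38382 hr


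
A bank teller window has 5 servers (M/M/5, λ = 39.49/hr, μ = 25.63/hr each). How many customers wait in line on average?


a = λ/μ = 1.5408; ρ = a/5 = 0.3082
P₀ = 0.213821
Lq = P₀·a^c·ρ / (c!·(1−ρ)²) = 0.213821·8.68346·0.3082/(120·0.47865)
= 0.009961

Final: 0.009961


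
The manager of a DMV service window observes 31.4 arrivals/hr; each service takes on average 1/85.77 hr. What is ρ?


ρ = λ/μ = 31.4/85.77 = 0.3661

Final: 0.3661


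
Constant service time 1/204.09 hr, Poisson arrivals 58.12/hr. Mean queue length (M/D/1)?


ρ = 58.12/204.09 = 0.2848
M/D/1: Lq = ρ²/(2(1−ρ)) = 0.08110/(2·0.7152) = 0.05669

Final: 0.05669


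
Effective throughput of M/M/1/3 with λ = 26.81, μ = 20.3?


ρ = 1.3207; P_K = (1−ρ)ρ^3/(1−ρ^4) = 0.361715
λ_eff = λ(1 − P_K) = 26.81·(1 − 0.361715) = 26.81·0.638285 = 17.1124 /hr

Final: 17.1124 /hr


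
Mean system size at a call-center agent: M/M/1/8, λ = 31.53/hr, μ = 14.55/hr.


ρ = 31.53/14.55 = 2.1670
L = ρ[1 − (K+1)ρ^K + Kρ^(K+1)] / [(1−ρ)(1−ρ^(K+1))]
Numerator: 2.1670·(1 − 9·486.281580 + 8·1053.777198) = 8786.540641
Denominator: (-1.1670)·(-1052.777198) = 1228.601843
L = 8786.540641/1228.601843 = 7.1517

Final: 7.1517


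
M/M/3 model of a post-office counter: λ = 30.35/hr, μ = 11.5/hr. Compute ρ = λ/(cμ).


ρ = λ/(cμ) = 30.35/(3·11.5) = 30.35/34.50 = 0.8797

Final: 0.8797


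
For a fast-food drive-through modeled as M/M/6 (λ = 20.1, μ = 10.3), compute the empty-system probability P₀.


a = λ/μ = 20.1/10.3 = 1.9515; ρ = a/c = 0.3252
Σ_{k=0}^{5} a^k/k! (terms k=0..5) = 1.00000 + 1.95146 + 1.90409 + 1.23858 + 0.60426 + 0.23584 = 6.93423
Tail: a^6/(6!(1−ρ)) = 55.22720/(720·0.6748) = 0.11368
P₀ = 1/(6.93423 + 0.11368) = 1/7.04791 = 0.141886

Final: 0.141886


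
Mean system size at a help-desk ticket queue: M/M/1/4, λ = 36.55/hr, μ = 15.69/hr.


ρ = 36.55/15.69 = 2.3295
L = ρ[1 − (K+1)ρ^K + Kρ^(K+1)] / [(1−ρ)(1−ρ^(K+1))]
Numerator: 2.3295·(1 − 5·29.448132 + 4·68.599696) = 298.545531
Denominator: (-1.3295)·(-67.599696) = 89.874420
L = 298.545531/89.874420 = 3.3218

Final: 3.3218


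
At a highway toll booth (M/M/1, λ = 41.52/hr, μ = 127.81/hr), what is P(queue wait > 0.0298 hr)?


ρ = 41.52/127.81 = 0.3249
P(Wq > t) = ρ·e^{−(μ−λ)t} = 0.3249·e^{−2.5714}
= 0.3249·0.076425 = 0.024827

Final: 0.024827


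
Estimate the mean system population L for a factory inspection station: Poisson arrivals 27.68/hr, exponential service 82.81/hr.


ρ = λ/μ = 27.68/82.81 = 0.3343
L = ρ/(1−ρ) = 0.3343/(1 − 0.3343) = 0.3343/0.6657 = 0.5021

Final: 0.5021


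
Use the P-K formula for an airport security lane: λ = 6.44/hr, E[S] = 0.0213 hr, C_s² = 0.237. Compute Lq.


ρ = λ·E[S] = 6.44·0.0213 = 0.1372
Lq = ρ²(1+C_s²)/(2(1−ρ)) = 0.01882·(1+0.237)/(2·0.8628)
= 0.01882·1.2370/1.7257 = 0.01349

Final: 0.01349


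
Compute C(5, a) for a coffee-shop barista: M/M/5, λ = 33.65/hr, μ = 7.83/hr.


a = λ/μ = 4.2976; ρ = a/5 = 0.8595
P₀ = 0.007756 (from M/M/c formula)
C(c,a) = [a^c/(c!(1−ρ))]·P₀ = [1465.94114/(120·0.1405)]·0.007756
= 86.95696·0.007756 = 0.674447

Final: 0.674447


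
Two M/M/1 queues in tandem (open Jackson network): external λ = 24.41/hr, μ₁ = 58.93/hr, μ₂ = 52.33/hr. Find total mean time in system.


Each node sees arrival rate λ = 24.41/hr (tandem ⇒ throughput preserved).
W₁ = 1/(μ₁−λ) = 1/(58.93−24.41) = 0.02897 hr
W₂ = 1/(μ₂−λ) = 1/(52.33−24.41) = 0.03582 hr
W_total = W₁ + W₂ = 0.02897 + 0.03582 = 0.06479 hr

Final: 0.06479 hr


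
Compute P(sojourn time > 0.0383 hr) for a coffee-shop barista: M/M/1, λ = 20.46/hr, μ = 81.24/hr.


W ~ Exponential(μ−λ) for M/M/1.
μ − λ = 81.24 − 20.46 = 60.7800
P(W > t) = e^{−(μ−λ)t} = e^{−2.3279} = 0.097503

Final: 0.097503


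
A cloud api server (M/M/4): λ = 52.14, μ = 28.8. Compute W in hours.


a = 1.8104; ρ = 0.4526; P₀ = 0.159849
Lq = P₀·a^c·ρ/(c!(1−ρ)²) = 0.10808
Wq = Lq/λ = 0.10808/52.14 = 0.002073 hr
W = Wq + 1/μ = 0.002073 + 0.03472 = 0.03680 hr

Final: 0.03680 hr


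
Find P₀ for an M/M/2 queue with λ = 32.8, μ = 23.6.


a = λ/μ = 32.8/23.6 = 1.3898; ρ = a/c = 0.6949
Σ_{k=0}^{1} a^k/k! (terms k=0..1) = 1.00000 + 1.38983 = 2.38983
Tail: a^2/(2!(1−ρ)) = 1.93163/(2·0.3051) = 3.16573
P₀ = 1/(2.38983 + 3.16573) = 1/5.55556 = 0.180000

Final: 0.180000


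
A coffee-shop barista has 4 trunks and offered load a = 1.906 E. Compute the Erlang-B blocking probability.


B(c,a) = (a^c/c!) / Σ_{k=0}^{c} a^k/k!
a^4/4! = 0.549896
Σ terms (k=0..4): 1.00000 + 1.90600 + 1.81642 + 1.15403 + 0.54990 = 6.426345
B = 0.549896/6.426345 = 0.085569

Final: 0.085569


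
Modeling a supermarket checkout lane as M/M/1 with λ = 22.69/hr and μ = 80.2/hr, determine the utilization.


ρ = λ/μ = 22.69/80.2 = 0.2829

Final: 0.2829


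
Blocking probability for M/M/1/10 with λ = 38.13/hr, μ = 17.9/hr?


ρ = λ/μ = 38.13/17.9 = 2.1302
P_K = (1−ρ)ρ^K/(1−ρ^(K+1)) = (-1.1302·1923.701763)/(1 − 4097.807163)
= -2174.105400/-4096.807163 = 0.530683

Final: 0.530683


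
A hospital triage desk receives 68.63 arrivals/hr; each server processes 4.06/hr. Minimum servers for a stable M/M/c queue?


Stability requires cμ > λ ⇔ c > λ/μ.
λ/μ = 68.63/4.06 = 16.9039
Minimum integer c = ⌊16.9039⌋ + 1 = 17
Check: 17·4.06 = 69.02 > 68.63, while 16·4.06 = 64.96 ≤ 68.63

Final: 17 servers


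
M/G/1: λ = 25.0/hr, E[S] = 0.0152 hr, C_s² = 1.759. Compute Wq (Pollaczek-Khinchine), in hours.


ρ = λ·E[S] = 25.0·0.0152 = 0.3800
E[S²] = E[S]²(1+C_s²) = 0.0152²·(1+1.759) = 0.0006374
Wq = λ·E[S²]/(2(1−ρ)) = 25.0·0.0006374/(2·0.6200) = 0.01285 hr

Final: 0.01285 hr


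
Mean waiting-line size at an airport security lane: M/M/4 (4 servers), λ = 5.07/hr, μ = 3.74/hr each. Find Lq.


a = λ/μ = 1.3556; ρ = a/4 = 0.3389
P₀ = 0.256245
Lq = P₀·a^c·ρ / (c!·(1−ρ)²) = 0.256245·3.37711·0.3389/(24·0.43705)
= 0.02796

Final: 0.02796


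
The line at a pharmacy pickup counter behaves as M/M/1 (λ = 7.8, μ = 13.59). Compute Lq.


ρ = 7.8/13.59 = 0.5740
Lq = ρ²/(1−ρ) = 0.3294/0.4260 = 0.7732

Final: 0.7732


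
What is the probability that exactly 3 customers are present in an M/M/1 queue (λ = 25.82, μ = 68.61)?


ρ = 25.82/68.61 = 0.3763
P_n = (1−ρ)·ρ^n = (1 − 0.3763)·0.3763^3 = 0.6237·0.053297 = 0.033240

Final: 0.033240


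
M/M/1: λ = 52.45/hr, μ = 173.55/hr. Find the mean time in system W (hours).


W = 1/(μ−λ) = 1/(173.55 − 52.45) = 1/121.10 = 0.008258 hr

Final: 0.008258 hr


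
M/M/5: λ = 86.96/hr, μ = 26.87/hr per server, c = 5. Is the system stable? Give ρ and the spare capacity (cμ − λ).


Total capacity cμ = 5·26.87 = 134.35/hr
ρ = λ/(cμ) = 86.96/134.35 = 0.6473
Stable ⇔ ρ < 1: YES
Spare capacity = cμ − λ = 134.35 − 86.96 = 47.39/hr

Final: ρ = 0.6473; stable; margin = 47.39/hr


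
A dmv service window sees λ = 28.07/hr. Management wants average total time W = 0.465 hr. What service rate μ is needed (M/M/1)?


W = 1/(μ−λ) ⇒ μ − λ = 1/W = 1/0.465 = 2.1505
μ = λ + 1/W = 28.07 + 2.1505 = 30.2205 per hr

Final: 30.2205 /hr


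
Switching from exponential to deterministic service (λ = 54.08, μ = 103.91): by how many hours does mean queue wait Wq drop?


ρ = 54.08/103.91 = 0.5205
Wq(M/M/1) = ρ/(μ−λ) = 0.5205/49.83 = 0.01044 hr
Wq(M/D/1) = ρ/(2(μ−λ)) = 0.005222 hr
Savings = 0.01044 − 0.005222 = 0.005222 hr

Final: 0.005222 hr


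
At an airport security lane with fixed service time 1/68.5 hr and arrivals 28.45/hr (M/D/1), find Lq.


ρ = 28.45/68.5 = 0.4153
M/D/1: Lq = ρ²/(2(1−ρ)) = 0.1725/(2·0.5847) = 0.14752

Final: 0.14752


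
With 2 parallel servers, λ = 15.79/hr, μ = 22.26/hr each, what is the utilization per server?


ρ = λ/(cμ) = 15.79/(2·22.26) = 15.79/44.52 = 0.3547

Final: 0.3547


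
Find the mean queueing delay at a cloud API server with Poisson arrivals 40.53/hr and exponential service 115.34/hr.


ρ = 40.53/115.34 = 0.3514
Wq = ρ/(μ−λ) = 0.3514/(115.34 − 40.53) = 0.3514/74.81 = 0.004697 hr

Final: 0.004697 hr


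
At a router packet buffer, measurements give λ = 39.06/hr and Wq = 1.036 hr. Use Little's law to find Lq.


Lq = λWq = 39.06·1.036 = 40.4662

Final: 40.4662


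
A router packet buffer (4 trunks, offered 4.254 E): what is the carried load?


B(4,4.254) = 0.334622 (Erlang-B)
Carried load = a(1 − B) = 4.254·(1 − 0.334622) = 4.254·0.665378 = 2.8305 E

Final: 2.8305 Erlangs


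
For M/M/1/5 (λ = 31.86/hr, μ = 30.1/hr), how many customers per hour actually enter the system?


ρ = 1.0585; P_K = (1−ρ)ρ^5/(1−ρ^6) = 0.191207
λ_eff = λ(1 − P_K) = 31.86·(1 − 0.191207) = 31.86·0.808793 = 25.7681 /hr

Final: 25.7681 /hr


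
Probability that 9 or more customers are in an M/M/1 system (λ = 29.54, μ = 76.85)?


ρ = 29.54/76.85 = 0.3844
P(N ≥ n) = ρ^n = 0.3844^9 = 0.0001832

Final: 0.0001832


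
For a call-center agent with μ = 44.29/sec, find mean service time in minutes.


Mean service time = 1/μ = 1/44.29 second = 0.02258 second
In minutes: 0.02258 × 0.0166667 = 0.0003763 min

Final: 0.0003763 min


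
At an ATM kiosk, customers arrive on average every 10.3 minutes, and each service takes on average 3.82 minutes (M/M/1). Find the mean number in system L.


λ = 60/10.3 = 5.8252 /hr
μ = 60/3.82 = 15.7068 /hr
ρ = λ/μ = 5.8252/15.7068 = 0.3709
L = ρ/(1−ρ) = 0.3709/0.6291 = 0.5895

Final: 0.5895


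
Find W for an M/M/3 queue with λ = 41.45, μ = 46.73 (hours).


a = 0.8870; ρ = 0.2957; P₀ = 0.408907
Lq = P₀·a^c·ρ/(c!(1−ρ)²) = 0.02835
Wq = Lq/λ = 0.02835/41.45 = 0.0006839 hr
W = Wq + 1/μ = 0.0006839 + 0.02140 = 0.02208 hr

Final: 0.02208 hr


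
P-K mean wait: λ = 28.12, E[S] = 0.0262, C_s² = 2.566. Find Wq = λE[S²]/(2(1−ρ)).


ρ = λ·E[S] = 28.12·0.0262 = 0.7367
E[S²] = E[S]²(1+C_s²) = 0.0262²·(1+2.566) = 0.002448
Wq = λ·E[S²]/(2(1−ρ)) = 28.12·0.002448/(2·0.2633) = 0.13073 hr

Final: 0.13073 hr


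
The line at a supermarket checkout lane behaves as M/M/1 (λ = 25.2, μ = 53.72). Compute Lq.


ρ = 25.2/53.72 = 0.4691
Lq = ρ²/(1−ρ) = 0.2201/0.5309 = 0.4145

Final: 0.4145


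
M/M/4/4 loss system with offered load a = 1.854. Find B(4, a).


B(c,a) = (a^c/c!) / Σ_{k=0}^{c} a^k/k!
a^4/4! = 0.492298
Σ terms (k=0..4): 1.00000 + 1.85400 + 1.71866 + 1.06213 + 0.49230 = 6.127086
B = 0.492298/6.127086 = 0.080348

Final: 0.080348


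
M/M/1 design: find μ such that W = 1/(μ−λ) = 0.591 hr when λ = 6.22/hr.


W = 1/(μ−λ) ⇒ μ − λ = 1/W = 1/0.591 = 1.6920
μ = λ + 1/W = 6.22 + 1.6920 = 7.9120 per hr

Final: 7.9120 /hr


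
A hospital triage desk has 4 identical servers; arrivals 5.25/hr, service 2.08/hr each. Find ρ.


ρ = λ/(cμ) = 5.25/(4·2.08) = 5.25/8.32 = 0.6310

Final: 0.6310


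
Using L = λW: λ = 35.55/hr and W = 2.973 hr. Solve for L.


L = λW = 35.55·2.973 = 105.6901

Final: 105.6901


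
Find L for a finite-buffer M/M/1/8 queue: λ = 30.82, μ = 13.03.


ρ = 30.82/13.03 = 2.3653
L = ρ[1 − (K+1)ρ^K + Kρ^(K+1)] / [(1−ρ)(1−ρ^(K+1))]
Numerator: 2.3653·(1 − 9·979.728517 + 8·2317.362464) = 22996.363232
Denominator: (-1.3653)·(-2316.362464) = 3162.554737
L = 22996.363232/3162.554737 = 7.2715

Final: 7.2715


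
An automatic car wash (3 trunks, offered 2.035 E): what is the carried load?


B(3,2.035) = 0.215749 (Erlang-B)
Carried load = a(1 − B) = 2.035·(1 − 0.215749) = 2.035·0.784251 = 1.5960 E

Final: 1.5960 Erlangs


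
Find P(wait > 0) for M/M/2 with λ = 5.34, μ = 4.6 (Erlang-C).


a = λ/μ = 1.1609; ρ = a/2 = 0.5804
P₀ = 0.265475 (from M/M/c formula)
C(c,a) = [a^c/(c!(1−ρ))]·P₀ = [1.34762/(2·0.4196)]·0.265475
= 1.60597·0.265475 = 0.426344

Final: 0.426344


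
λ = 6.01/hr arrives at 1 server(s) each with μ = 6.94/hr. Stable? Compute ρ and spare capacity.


Total capacity cμ = 1·6.94 = 6.94/hr
ρ = λ/(cμ) = 6.01/6.94 = 0.8660
Stable ⇔ ρ < 1: YES
Spare capacity = cμ − λ = 6.94 − 6.01 = 0.93/hr

Final: ρ = 0.8660; stable; margin = 0.93/hr


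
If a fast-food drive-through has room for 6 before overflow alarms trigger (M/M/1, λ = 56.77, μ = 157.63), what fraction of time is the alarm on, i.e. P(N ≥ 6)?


ρ = 56.77/157.63 = 0.3601
P(N ≥ n) = ρ^n = 0.3601^6 = 0.002182

Final: 0.002182


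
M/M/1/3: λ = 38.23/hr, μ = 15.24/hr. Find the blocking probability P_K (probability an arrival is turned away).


ρ = λ/μ = 38.23/15.24 = 2.5085
P_K = (1−ρ)ρ^K/(1−ρ^(K+1)) = (-1.5085·15.785487)/(1 − 39.598371)
= -23.812884/-38.598371 = 0.616940

Final: 0.616940


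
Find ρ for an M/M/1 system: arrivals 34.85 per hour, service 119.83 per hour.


ρ = λ/μ = 34.85/119.83 = 0.2908

Final: 0.2908


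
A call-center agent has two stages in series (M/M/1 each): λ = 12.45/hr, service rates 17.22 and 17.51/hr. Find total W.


Each node sees arrival rate λ = 12.45/hr (tandem ⇒ throughput preserved).
W₁ = 1/(μ₁−λ) = 1/(17.22−12.45) = 0.20964 hr
W₂ = 1/(μ₂−λ) = 1/(17.51−12.45) = 0.19763 hr
W_total = W₁ + W₂ = 0.20964 + 0.19763 = 0.40727 hr

Final: 0.40727 hr


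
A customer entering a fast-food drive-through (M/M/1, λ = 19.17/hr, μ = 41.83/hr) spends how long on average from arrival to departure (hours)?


W = 1/(μ−λ) = 1/(41.83 − 19.17) = 1/22.66 = 0.04413 hr

Final: 0.04413 hr


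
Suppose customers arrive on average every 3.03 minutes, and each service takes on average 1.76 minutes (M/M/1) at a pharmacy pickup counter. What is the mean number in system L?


λ = 60/3.03 = 19.8020 /hr
μ = 60/1.76 = 34.0909 /hr
ρ = λ/μ = 19.8020/34.0909 = 0.5809
L = ρ/(1−ρ) = 0.5809/0.4191 = 1.3858

Final: 1.3858


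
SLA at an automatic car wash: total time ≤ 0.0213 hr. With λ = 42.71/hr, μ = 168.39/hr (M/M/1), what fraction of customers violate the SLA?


W ~ Exponential(μ−λ) for M/M/1.
μ − λ = 168.39 − 42.71 = 125.6800
P(W > t) = e^{−(μ−λ)t} = e^{−2.6770} = 0.068770

Final: 0.068770


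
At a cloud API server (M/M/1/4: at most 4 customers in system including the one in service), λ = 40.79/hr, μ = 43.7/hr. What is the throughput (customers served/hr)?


ρ = 0.9334; P_K = (1−ρ)ρ^4/(1−ρ^5) = 0.173426
λ_eff = λ(1 − P_K) = 40.79·(1 − 0.173426) = 40.79·0.826574 = 33.7160 /hr

Final: 33.7160 /hr


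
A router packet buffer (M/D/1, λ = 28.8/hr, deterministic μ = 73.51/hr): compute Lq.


ρ = 28.8/73.51 = 0.3918
M/D/1: Lq = ρ²/(2(1−ρ)) = 0.1535/(2·0.6082) = 0.12618

Final: 0.12618


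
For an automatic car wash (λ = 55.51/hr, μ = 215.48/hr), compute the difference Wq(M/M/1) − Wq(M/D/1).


ρ = 55.51/215.48 = 0.2576
Wq(M/M/1) = ρ/(μ−λ) = 0.2576/159.97 = 0.001610 hr
Wq(M/D/1) = ρ/(2(μ−λ)) = 0.0008052 hr
Savings = 0.001610 − 0.0008052 = 0.0008052 hr

Final: 0.0008052 hr


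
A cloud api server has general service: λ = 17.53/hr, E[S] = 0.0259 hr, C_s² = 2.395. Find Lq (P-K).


ρ = λ·E[S] = 17.53·0.0259 = 0.4540
Lq = ρ²(1+C_s²)/(2(1−ρ)) = 0.2061·(1+2.395)/(2·0.5460)
= 0.2061·3.3950/1.0919 = 0.64092

Final: 0.64092


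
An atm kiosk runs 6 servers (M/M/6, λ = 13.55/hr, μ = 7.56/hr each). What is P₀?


a = λ/μ = 13.55/7.56 = 1.7923; ρ = a/c = 0.2987
Σ_{k=0}^{5} a^k/k! (terms k=0..5) = 1.00000 + 1.79233 + 1.60622 + 0.95962 + 0.42999 + 0.15414 = 5.94230
Tail: a^6/(6!(1−ρ)) = 33.15164/(720·0.7013) = 0.06566
P₀ = 1/(5.94230 + 0.06566) = 1/6.00796 = 0.166446

Final: 0.166446


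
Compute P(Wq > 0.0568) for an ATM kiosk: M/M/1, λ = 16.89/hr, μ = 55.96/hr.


ρ = 16.89/55.96 = 0.3018
P(Wq > t) = ρ·e^{−(μ−λ)t} = 0.3018·e^{−2.2192}
= 0.3018·0.108699 = 0.032808

Final: 0.032808


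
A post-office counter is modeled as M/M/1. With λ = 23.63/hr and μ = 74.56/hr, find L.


ρ = λ/μ = 23.63/74.56 = 0.3169
L = ρ/(1−ρ) = 0.3169/(1 − 0.3169) = 0.3169/0.6831 = 0.4640

Final: 0.4640


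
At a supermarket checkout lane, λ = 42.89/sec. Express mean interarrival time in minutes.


Mean interarrival time = 1/λ = 1/42.89 second = 0.02332 second
In minutes: 0.02332 × 0.0166667 = 0.0003886 min

Final: 0.0003886 min


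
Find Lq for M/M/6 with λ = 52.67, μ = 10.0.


a = λ/μ = 5.2670; ρ = a/6 = 0.8778
P₀ = 0.002832
Lq = P₀·a^c·ρ / (c!·(1−ρ)²) = 0.002832·21349.11665·0.8778/(720·0.01492)
= 4.93993

Final: 4.93993


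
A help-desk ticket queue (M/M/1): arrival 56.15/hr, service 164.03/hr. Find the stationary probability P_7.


ρ = 56.15/164.03 = 0.3423
P_n = (1−ρ)·ρ^n = (1 − 0.3423)·0.3423^7 = 0.6577·0.0005508 = 0.0003622

Final: 0.0003622


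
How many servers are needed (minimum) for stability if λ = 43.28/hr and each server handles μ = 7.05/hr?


Stability requires cμ > λ ⇔ c > λ/μ.
λ/μ = 43.28/7.05 = 6.1390
Minimum integer c = ⌊6.1390⌋ + 1 = 7
Check: 7·7.05 = 49.35 > 43.28, while 6·7.05 = 42.30 ≤ 43.28

Final: 7 servers


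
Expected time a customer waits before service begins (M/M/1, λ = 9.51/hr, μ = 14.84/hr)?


ρ = 9.51/14.84 = 0.6408
Wq = ρ/(μ−λ) = 0.6408/(14.84 − 9.51) = 0.6408/5.33 = 0.1202 hr

Final: 0.1202 hr


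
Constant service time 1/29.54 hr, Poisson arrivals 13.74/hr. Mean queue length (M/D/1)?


ρ = 13.74/29.54 = 0.4651
M/D/1: Lq = ρ²/(2(1−ρ)) = 0.2163/(2·0.5349) = 0.20224

Final: 0.20224


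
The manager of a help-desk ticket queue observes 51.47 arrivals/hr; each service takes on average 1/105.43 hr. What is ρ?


ρ = λ/μ = 51.47/105.43 = 0.4882

Final: 0.4882


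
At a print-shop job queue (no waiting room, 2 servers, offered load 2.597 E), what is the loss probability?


B(c,a) = (a^c/c!) / Σ_{k=0}^{c} a^k/k!
a^2/2! = 3.372205
Σ terms (k=0..2): 1.00000 + 2.59700 + 3.37220 = 6.969205
B = 3.372205/6.969205 = 0.483872

Final: 0.483872


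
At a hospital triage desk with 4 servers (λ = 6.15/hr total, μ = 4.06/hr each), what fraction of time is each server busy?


ρ = λ/(cμ) = 6.15/(4·4.06) = 6.15/16.24 = 0.3787

Final: 0.3787


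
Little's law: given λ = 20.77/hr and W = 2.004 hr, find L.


L = λW = 20.77·2.004 = 41.6231

Final: 41.6231


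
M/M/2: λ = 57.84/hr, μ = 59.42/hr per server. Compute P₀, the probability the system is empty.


a = λ/μ = 57.84/59.42 = 0.9734; ρ = a/c = 0.4867
Σ_{k=0}^{1} a^k/k! (terms k=0..1) = 1.00000 + 0.97341 = 1.97341
Tail: a^2/(2!(1−ρ)) = 0.94753/(2·0.5133) = 0.92298
P₀ = 1/(1.97341 + 0.92298) = 1/2.89639 = 0.345257

Final: 0.345257


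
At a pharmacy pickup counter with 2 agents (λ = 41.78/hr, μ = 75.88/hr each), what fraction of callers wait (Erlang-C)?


a = λ/μ = 0.5506; ρ = a/2 = 0.2753
P₀ = 0.568255 (from M/M/c formula)
C(c,a) = [a^c/(c!(1−ρ))]·P₀ = [0.30317/(2·0.7247)]·0.568255
= 0.20917·0.568255 = 0.118861

Final: 0.118861


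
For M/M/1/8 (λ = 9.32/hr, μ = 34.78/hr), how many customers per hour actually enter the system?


ρ = 0.2680; P_K = (1−ρ)ρ^8/(1−ρ^9) = 0.00001946
λ_eff = λ(1 − P_K) = 9.32·(1 − 0.00001946) = 9.32·0.999981 = 9.3198 /hr

Final: 9.3198 /hr


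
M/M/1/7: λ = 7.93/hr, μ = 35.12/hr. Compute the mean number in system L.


ρ = 7.93/35.12 = 0.2258
L = ρ[1 − (K+1)ρ^K + Kρ^(K+1)] / [(1−ρ)(1−ρ^(K+1))]
Numerator: 0.2258·(1 − 8·0.00002992 + 7·0.000006757) = 0.225754
Denominator: (0.7742)·(0.999993) = 0.774198
L = 0.225754/0.774198 = 0.2916

Final: 0.2916


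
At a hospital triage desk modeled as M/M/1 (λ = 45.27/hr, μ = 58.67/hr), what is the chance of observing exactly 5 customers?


ρ = 45.27/58.67 = 0.7716
P_n = (1−ρ)·ρ^n = (1 − 0.7716)·0.7716^5 = 0.2284·0.273509 = 0.062468

Final: 0.062468


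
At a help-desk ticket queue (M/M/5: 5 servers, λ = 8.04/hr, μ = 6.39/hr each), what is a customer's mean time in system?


a = 1.2582; ρ = 0.2516; P₀ = 0.283987
Lq = P₀·a^c·ρ/(c!(1−ρ)²) = 0.003353
Wq = Lq/λ = 0.003353/8.04 = 0.0004171 hr
W = Wq + 1/μ = 0.0004171 + 0.15649 = 0.15691 hr

Final: 0.15691 hr


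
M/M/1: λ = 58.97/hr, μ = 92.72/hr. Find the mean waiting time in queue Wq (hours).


ρ = 58.97/92.72 = 0.6360
Wq = ρ/(μ−λ) = 0.6360/(92.72 − 58.97) = 0.6360/33.75 = 0.01884 hr

Final: 0.01884 hr


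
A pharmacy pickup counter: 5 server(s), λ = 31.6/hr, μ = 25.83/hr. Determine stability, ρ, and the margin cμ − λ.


Total capacity cμ = 5·25.83 = 129.15/hr
ρ = λ/(cμ) = 31.6/129.15 = 0.2447
Stable ⇔ ρ < 1: YES
Spare capacity = cμ − λ = 129.15 − 31.6 = 97.55/hr

Final: ρ = 0.2447; stable; margin = 97.55/hr


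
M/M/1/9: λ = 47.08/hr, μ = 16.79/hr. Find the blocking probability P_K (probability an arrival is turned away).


ρ = λ/μ = 47.08/16.79 = 2.8041
P_K = (1−ρ)ρ^K/(1−ρ^(K+1)) = (-1.8041·10716.965245)/(1 − 30050.906714)
= -19333.941469/-30049.906714 = 0.643394

Final: 0.643394


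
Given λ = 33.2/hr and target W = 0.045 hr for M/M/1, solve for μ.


W = 1/(μ−λ) ⇒ μ − λ = 1/W = 1/0.045 = 22.2222
μ = λ + 1/W = 33.2 + 22.2222 = 55.4222 per hr

Final: 55.4222 /hr


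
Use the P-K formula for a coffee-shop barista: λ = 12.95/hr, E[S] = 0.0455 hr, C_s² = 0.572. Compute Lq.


ρ = λ·E[S] = 12.95·0.0455 = 0.5892
Lq = ρ²(1+C_s²)/(2(1−ρ)) = 0.3472·(1+0.572)/(2·0.4108)
= 0.3472·1.5720/0.8216 = 0.66433

Final: 0.66433


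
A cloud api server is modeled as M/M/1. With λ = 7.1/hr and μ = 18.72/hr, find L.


ρ = λ/μ = 7.1/18.72 = 0.3793
L = ρ/(1−ρ) = 0.3793/(1 − 0.3793) = 0.3793/0.6207 = 0.6110

Final: 0.6110


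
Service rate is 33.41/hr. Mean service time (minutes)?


Mean service time = 1/μ = 1/33.41 hour = 0.02993 hour
In minutes: 0.02993 × 60 = 1.7959 min

Final: 1.7959 min


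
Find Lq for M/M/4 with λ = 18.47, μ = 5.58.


a = λ/μ = 3.3100; ρ = a/4 = 0.8275
P₀ = 0.022307
Lq = P₀·a^c·ρ / (c!·(1−ρ)²) = 0.022307·120.04133·0.8275/(24·0.02975)
= 3.10310

Final: 3.10310


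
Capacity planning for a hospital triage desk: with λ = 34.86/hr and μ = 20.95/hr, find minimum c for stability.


Stability requires cμ > λ ⇔ c > λ/μ.
λ/μ = 34.86/20.95 = 1.6640
Minimum integer c = ⌊1.6640⌋ + 1 = 2
Check: 2·20.95 = 41.90 > 34.86, while 1·20.95 = 20.95 ≤ 34.86

Final: 2 servers


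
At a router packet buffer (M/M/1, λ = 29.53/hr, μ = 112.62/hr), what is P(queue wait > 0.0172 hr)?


ρ = 29.53/112.62 = 0.2622
P(Wq > t) = ρ·e^{−(μ−λ)t} = 0.2622·e^{−1.4291}
= 0.2622·0.239513 = 0.062802

Final: 0.062802


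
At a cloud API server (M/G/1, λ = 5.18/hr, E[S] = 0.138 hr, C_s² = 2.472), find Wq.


ρ = λ·E[S] = 5.18·0.138 = 0.7148
E[S²] = E[S]²(1+C_s²) = 0.138²·(1+2.472) = 0.066121
Wq = λ·E[S²]/(2(1−ρ)) = 5.18·0.066121/(2·0.2852) = 0.60055 hr

Final: 0.60055 hr


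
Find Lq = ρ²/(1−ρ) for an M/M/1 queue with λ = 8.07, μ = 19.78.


ρ = 8.07/19.78 = 0.4080
Lq = ρ²/(1−ρ) = 0.1665/0.5920 = 0.2812

Final: 0.2812


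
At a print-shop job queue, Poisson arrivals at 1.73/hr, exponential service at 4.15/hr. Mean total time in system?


W = 1/(μ−λ) = 1/(4.15 − 1.73) = 1/2.42 = 0.4132 hr

Final: 0.4132 hr


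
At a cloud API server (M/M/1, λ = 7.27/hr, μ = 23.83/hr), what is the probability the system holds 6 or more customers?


ρ = 7.27/23.83 = 0.3051
P(N ≥ n) = ρ^n = 0.3051^6 = 0.0008062

Final: 0.0008062


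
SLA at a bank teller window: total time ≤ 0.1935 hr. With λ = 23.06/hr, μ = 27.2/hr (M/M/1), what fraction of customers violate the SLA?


W ~ Exponential(μ−λ) for M/M/1.
μ − λ = 27.2 − 23.06 = 4.1400
P(W > t) = e^{−(μ−λ)t} = e^{−0.8011} = 0.448839

Final: 0.448839


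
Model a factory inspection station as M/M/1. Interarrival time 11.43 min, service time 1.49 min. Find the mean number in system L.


λ = 60/11.43 = 5.2493 /hr
μ = 60/1.49 = 40.2685 /hr
ρ = λ/μ = 5.2493/40.2685 = 0.1304
L = ρ/(1−ρ) = 0.1304/0.8696 = 0.1499

Final: 0.1499


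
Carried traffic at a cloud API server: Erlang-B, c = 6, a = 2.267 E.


B(6,2.267) = 0.019707 (Erlang-B)
Carried load = a(1 − B) = 2.267·(1 − 0.019707) = 2.267·0.980293 = 2.2223 E

Final: 2.2223 Erlangs


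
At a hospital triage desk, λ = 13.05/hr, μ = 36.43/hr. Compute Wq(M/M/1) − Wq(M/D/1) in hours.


ρ = 13.05/36.43 = 0.3582
Wq(M/M/1) = ρ/(μ−λ) = 0.3582/23.38 = 0.01532 hr
Wq(M/D/1) = ρ/(2(μ−λ)) = 0.007661 hr
Savings = 0.01532 − 0.007661 = 0.007661 hr

Final: 0.007661 hr


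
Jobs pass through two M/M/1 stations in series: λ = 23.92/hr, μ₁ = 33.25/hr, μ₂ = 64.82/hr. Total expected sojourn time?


Each node sees arrival rate λ = 23.92/hr (tandem ⇒ throughput preserved).
W₁ = 1/(μ₁−λ) = 1/(33.25−23.92) = 0.10718 hr
W₂ = 1/(μ₂−λ) = 1/(64.82−23.92) = 0.02445 hr
W_total = W₁ + W₂ = 0.10718 + 0.02445 = 0.13163 hr

Final: 0.13163 hr


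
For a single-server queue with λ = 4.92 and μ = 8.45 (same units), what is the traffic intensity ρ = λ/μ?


ρ = λ/μ = 4.92/8.45 = 0.5822

Final: 0.5822


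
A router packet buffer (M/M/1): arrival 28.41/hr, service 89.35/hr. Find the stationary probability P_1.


ρ = 28.41/89.35 = 0.3180
P_n = (1−ρ)·ρ^n = (1 − 0.3180)·0.3180^1 = 0.6820·0.317963 = 0.216863

Final: 0.216863


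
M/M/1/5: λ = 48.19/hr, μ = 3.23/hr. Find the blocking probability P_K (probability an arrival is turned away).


ρ = λ/μ = 48.19/3.23 = 14.9195
P_K = (1−ρ)ρ^K/(1−ρ^(K+1)) = (-13.9195·739217.125820)/(1 − 11028753.341575)
= -10289536.215755/-11028752.341575 = 0.932974

Final: 0.932974


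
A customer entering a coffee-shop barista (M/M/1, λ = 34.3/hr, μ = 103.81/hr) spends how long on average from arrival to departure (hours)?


W = 1/(μ−λ) = 1/(103.81 − 34.3) = 1/69.51 = 0.01439 hr

Final: 0.01439 hr


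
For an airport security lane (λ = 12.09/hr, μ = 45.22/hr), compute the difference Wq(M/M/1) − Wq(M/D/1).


ρ = 12.09/45.22 = 0.2674
Wq(M/M/1) = ρ/(μ−λ) = 0.2674/33.13 = 0.008070 hr
Wq(M/D/1) = ρ/(2(μ−λ)) = 0.004035 hr
Savings = 0.008070 − 0.004035 = 0.004035 hr

Final: 0.004035 hr


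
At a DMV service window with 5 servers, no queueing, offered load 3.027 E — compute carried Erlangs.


B(5,3.027) = 0.112368 (Erlang-B)
Carried load = a(1 − B) = 3.027·(1 − 0.112368) = 3.027·0.887632 = 2.6869 E

Final: 2.6869 Erlangs


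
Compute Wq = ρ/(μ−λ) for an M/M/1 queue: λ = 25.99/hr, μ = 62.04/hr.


ρ = 25.99/62.04 = 0.4189
Wq = ρ/(μ−λ) = 0.4189/(62.04 − 25.99) = 0.4189/36.05 = 0.01162 hr

Final: 0.01162 hr


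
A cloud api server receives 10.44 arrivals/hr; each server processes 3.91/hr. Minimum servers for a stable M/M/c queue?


Stability requires cμ > λ ⇔ c > λ/μ.
λ/μ = 10.44/3.91 = 2.6701
Minimum integer c = ⌊2.6701⌋ + 1 = 3
Check: 3·3.91 = 11.73 > 10.44, while 2·3.91 = 7.82 ≤ 10.44

Final: 3 servers


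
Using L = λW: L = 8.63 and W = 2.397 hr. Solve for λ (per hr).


λ = L/W = 8.63/2.397 = 3.6003 /hr

Final: 3.6003 /hr


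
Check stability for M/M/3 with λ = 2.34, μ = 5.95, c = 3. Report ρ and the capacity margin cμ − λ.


Total capacity cμ = 3·5.95 = 17.85/hr
ρ = λ/(cμ) = 2.34/17.85 = 0.1311
Stable ⇔ ρ < 1: YES
Spare capacity = cμ − λ = 17.85 − 2.34 = 15.51/hr

Final: ρ = 0.1311; stable; margin = 15.51/hr


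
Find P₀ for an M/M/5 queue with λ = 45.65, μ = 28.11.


a = λ/μ = 45.65/28.11 = 1.6240; ρ = a/c = 0.3248
Σ_{k=0}^{4} a^k/k! (terms k=0..4) = 1.00000 + 1.62398 + 1.31865 + 0.71382 + 0.28981 = 4.94625
Tail: a^5/(5!(1−ρ)) = 11.29535/(120·0.6752) = 0.13941
P₀ = 1/(4.94625 + 0.13941) = 1/5.08566 = 0.196631

Final: 0.196631


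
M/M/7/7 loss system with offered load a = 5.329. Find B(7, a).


B(c,a) = (a^c/c!) / Σ_{k=0}^{c} a^k/k!
a^7/7! = 24.215281
Σ terms (k=0..7): 1.00000 + 5.32900 + 14.19912 + 25.22237 + 33.60250 + 35.81355 + 31.80840 + 24.21528 = 171.190225
B = 24.215281/171.190225 = 0.141452

Final: 0.141452


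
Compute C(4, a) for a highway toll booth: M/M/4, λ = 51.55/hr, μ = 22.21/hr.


a = λ/μ = 2.3210; ρ = a/4 = 0.5803
P₀ = 0.091079 (from M/M/c formula)
C(c,a) = [a^c/(c!(1−ρ))]·P₀ = [29.02154/(24·0.4197)]·0.091079
= 2.88088·0.091079 = 0.262389

Final: 0.262389


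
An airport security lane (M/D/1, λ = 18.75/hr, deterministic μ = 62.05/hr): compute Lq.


ρ = 18.75/62.05 = 0.3022
M/D/1: Lq = ρ²/(2(1−ρ)) = 0.09131/(2·0.6978) = 0.06542

Final: 0.06542


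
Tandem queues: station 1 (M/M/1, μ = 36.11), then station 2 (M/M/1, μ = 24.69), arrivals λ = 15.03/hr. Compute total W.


Each node sees arrival rate λ = 15.03/hr (tandem ⇒ throughput preserved).
W₁ = 1/(μ₁−λ) = 1/(36.11−15.03) = 0.04744 hr
W₂ = 1/(μ₂−λ) = 1/(24.69−15.03) = 0.10352 hr
W_total = W₁ + W₂ = 0.04744 + 0.10352 = 0.15096 hr

Final: 0.15096 hr


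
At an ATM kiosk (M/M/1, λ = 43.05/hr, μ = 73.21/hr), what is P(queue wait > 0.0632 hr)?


ρ = 43.05/73.21 = 0.5880
P(Wq > t) = ρ·e^{−(μ−λ)t} = 0.5880·e^{−1.9061}
= 0.5880·0.148657 = 0.087416

Final: 0.087416


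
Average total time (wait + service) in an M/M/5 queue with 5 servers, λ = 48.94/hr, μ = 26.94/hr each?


a = 1.8166; ρ = 0.3633; P₀ = 0.161848
Lq = P₀·a^c·ρ/(c!(1−ρ)²) = 0.02392
Wq = Lq/λ = 0.02392/48.94 = 0.0004887 hr
W = Wq + 1/μ = 0.0004887 + 0.03712 = 0.03761 hr

Final: 0.03761 hr


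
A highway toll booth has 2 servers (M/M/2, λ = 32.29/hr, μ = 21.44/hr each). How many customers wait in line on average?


a = λ/μ = 1.5061; ρ = a/2 = 0.7530
P₀ = 0.140881
Lq = P₀·a^c·ρ / (c!·(1−ρ)²) = 0.140881·2.26823·0.7530/(2·0.06099)
= 1.97260

Final: 1.97260


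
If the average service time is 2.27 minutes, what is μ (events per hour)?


μ = 1/(service time) in consistent units.
1 hour = 60 min, so μ = 60/2.27 = 26.4317 per hour

Final: 26.4317 /hr


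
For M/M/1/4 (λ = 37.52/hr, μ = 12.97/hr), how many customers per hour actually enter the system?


ρ = 2.8928; P_K = (1−ρ)ρ^4/(1−ρ^5) = 0.657564
λ_eff = λ(1 − P_K) = 37.52·(1 − 0.657564) = 37.52·0.342436 = 12.8482 /hr

Final: 12.8482 /hr


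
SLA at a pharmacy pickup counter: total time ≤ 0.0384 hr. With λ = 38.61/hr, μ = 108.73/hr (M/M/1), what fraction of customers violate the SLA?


W ~ Exponential(μ−λ) for M/M/1.
μ − λ = 108.73 − 38.61 = 70.1200
P(W > t) = e^{−(μ−λ)t} = e^{−2.6926} = 0.067704

Final: 0.067704


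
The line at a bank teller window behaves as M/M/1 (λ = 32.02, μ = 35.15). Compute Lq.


ρ = 32.02/35.15 = 0.9110
Lq = ρ²/(1−ρ) = 0.8298/0.08905 = 9.3191

Final: 9.3191


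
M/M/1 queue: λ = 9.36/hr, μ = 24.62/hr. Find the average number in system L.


ρ = λ/μ = 9.36/24.62 = 0.3802
L = ρ/(1−ρ) = 0.3802/(1 − 0.3802) = 0.3802/0.6198 = 0.6134

Final: 0.6134


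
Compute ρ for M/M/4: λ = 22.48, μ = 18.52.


ρ = λ/(cμ) = 22.48/(4·18.52) = 22.48/74.08 = 0.3035

Final: 0.3035


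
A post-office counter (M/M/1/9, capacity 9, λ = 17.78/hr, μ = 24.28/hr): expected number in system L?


ρ = 17.78/24.28 = 0.7323
L = ρ[1 − (K+1)ρ^K + Kρ^(K+1)] / [(1−ρ)(1−ρ^(K+1))]
Numerator: 0.7323·(1 − 10·0.060555 + 9·0.044344) = 0.581105
Denominator: (0.2677)·(0.955656) = 0.255839
L = 0.581105/0.255839 = 2.2714

Final: 2.2714


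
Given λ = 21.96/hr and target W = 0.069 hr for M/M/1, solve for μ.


W = 1/(μ−λ) ⇒ μ − λ = 1/W = 1/0.069 = 14.4928
μ = λ + 1/W = 21.96 + 14.4928 = 36.4528 per hr

Final: 36.4528 /hr


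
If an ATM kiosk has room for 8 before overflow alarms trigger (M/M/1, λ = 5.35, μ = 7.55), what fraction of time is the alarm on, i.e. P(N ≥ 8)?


ρ = 5.35/7.55 = 0.7086
P(N ≥ n) = ρ^n = 0.7086^8 = 0.063570

Final: 0.063570


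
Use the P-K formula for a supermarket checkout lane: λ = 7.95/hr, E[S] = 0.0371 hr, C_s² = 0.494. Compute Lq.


ρ = λ·E[S] = 7.95·0.0371 = 0.2949
Lq = ρ²(1+C_s²)/(2(1−ρ)) = 0.08699·(1+0.494)/(2·0.7051)
= 0.08699·1.4940/1.4101 = 0.09217

Final: 0.09217


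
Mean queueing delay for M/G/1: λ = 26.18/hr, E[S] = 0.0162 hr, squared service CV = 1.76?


ρ = λ·E[S] = 26.18·0.0162 = 0.4241
E[S²] = E[S]²(1+C_s²) = 0.0162²·(1+1.76) = 0.0007243
Wq = λ·E[S²]/(2(1−ρ)) = 26.18·0.0007243/(2·0.5759) = 0.01646 hr

Final: 0.01646 hr


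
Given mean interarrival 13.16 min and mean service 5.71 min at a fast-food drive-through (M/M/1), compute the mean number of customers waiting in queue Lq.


λ = 60/13.16 = 4.5593 /hr
μ = 60/5.71 = 10.5079 /hr
ρ = λ/μ = 4.5593/10.5079 = 0.4339
Lq = ρ²/(1−ρ) = 0.1883/0.5661 = 0.3326

Final: 0.3326


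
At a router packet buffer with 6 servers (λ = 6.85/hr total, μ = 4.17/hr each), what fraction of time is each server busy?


ρ = λ/(cμ) = 6.85/(6·4.17) = 6.85/25.02 = 0.2738

Final: 0.2738


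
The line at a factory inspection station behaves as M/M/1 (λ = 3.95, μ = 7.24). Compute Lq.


ρ = 3.95/7.24 = 0.5456
Lq = ρ²/(1−ρ) = 0.2977/0.4544 = 0.6550

Final: 0.6550


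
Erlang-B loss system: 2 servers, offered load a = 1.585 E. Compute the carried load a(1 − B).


B(2,1.585) = 0.327018 (Erlang-B)
Carried load = a(1 − B) = 1.585·(1 − 0.327018) = 1.585·0.672982 = 1.0667 E

Final: 1.0667 Erlangs


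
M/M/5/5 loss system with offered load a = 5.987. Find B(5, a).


B(c,a) = (a^c/c!) / Σ_{k=0}^{c} a^k/k!
a^5/5! = 64.101035
Σ terms (k=0..5): 1.00000 + 5.98700 + 17.92208 + 35.76651 + 53.53352 + 64.10104 = 178.310145
B = 64.101035/178.310145 = 0.359492

Final: 0.359492


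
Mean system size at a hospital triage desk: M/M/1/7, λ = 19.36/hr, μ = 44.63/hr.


ρ = 19.36/44.63 = 0.4338
L = ρ[1 − (K+1)ρ^K + Kρ^(K+1)] / [(1−ρ)(1−ρ^(K+1))]
Numerator: 0.4338·(1 − 8·0.002890 + 7·0.001254) = 0.427566
Denominator: (0.5662)·(0.998746) = 0.565501
L = 0.427566/0.565501 = 0.7561

Final: 0.7561
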